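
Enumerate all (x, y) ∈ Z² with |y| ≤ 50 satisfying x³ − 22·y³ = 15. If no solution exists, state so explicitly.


The equation is x³ - 22y³ = 15. For fixed y, x³ = 22·y³ + 15, so a solution requires the RHS to be a perfect cube.
Strategy: iterate y from -50 to 50, compute RHS = 22·y³ + 15, and check whether it is a (positive or negative) perfect cube.
Check small values of y:
  y = 0: RHS = 15 is not a perfect cube.
  y = 1: RHS = 37 is not a perfect cube.
  y = -1: RHS = -7 is not a perfect cube.
  y = 2: RHS = 191 is not a perfect cube.
  y = -2: RHS = -161 is not a perfect cube.
  y = 3: RHS = 609 is not a perfect cube.
  y = -3: RHS = -579 is not a perfect cube.
Continuing the search up to |y| = 50 finds no solutions either.
No (x, y) in the scanned range satisfies the equation.

No integer solutions with |y| ≤ 50.


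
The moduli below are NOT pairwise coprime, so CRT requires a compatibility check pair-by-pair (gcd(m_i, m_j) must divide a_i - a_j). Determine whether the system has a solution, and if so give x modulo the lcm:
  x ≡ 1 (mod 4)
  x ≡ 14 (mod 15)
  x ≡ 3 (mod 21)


Moduli 4, 15, 21 are not pairwise coprime, so CRT works modulo lcm(m_i) when all pairwise compatibility conditions hold.
Pairwise compatibility: gcd(m_i, m_j) must divide a_i - a_j for every pair.
Merge one congruence at a time:
  Start: x ≡ 1 (mod 4).
  Combine with x ≡ 14 (mod 15): gcd(4, 15) = 1; 14 - 1 = 13, which IS divisible by 1, so compatible.
    Write x = 1 + 4·t and substitute into x ≡ 14 (mod 15): 4·t ≡ 14 − 1 = 13 (mod 15).
    The inverse of 4 mod 15 is 4 (since 4·4 = 16 = 1·15 + 1), so t ≡ 4·13 = 52 ≡ 7 (mod 15).
    Then x = 1 + 4·7 = 29, valid modulo lcm(4, 15) = 60: x ≡ 29 (mod 60).
  Combine with x ≡ 3 (mod 21): gcd(60, 21) = 3, and 3 - 29 = -26 is NOT divisible by 3.
    ⇒ system is inconsistent (no integer solution).

No solution (the system is inconsistent).


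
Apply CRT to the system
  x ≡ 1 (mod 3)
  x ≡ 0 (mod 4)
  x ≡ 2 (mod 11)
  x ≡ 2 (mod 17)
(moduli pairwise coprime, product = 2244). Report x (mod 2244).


Product of moduli M = 3 · 4 · 11 · 17 = 2244.
Merge one congruence at a time:
  Start: x ≡ 1 (mod 3).
  Combine with x ≡ 0 (mod 4); new modulus lcm = 12.
    Write x = 1 + 3·t and substitute into x ≡ 0 (mod 4): 3·t ≡ 0 − 1 = -1 (mod 4).
    Reduce coefficients mod 4: 3·t ≡ 3 (mod 4).
    The inverse of 3 mod 4 is 3 (since 3·3 = 9 = 2·4 + 1), so t ≡ 3·3 = 9 ≡ 1 (mod 4).
    Then x = 1 + 3·1 = 4, valid modulo lcm(3, 4) = 12: x ≡ 4 (mod 12).
  Combine with x ≡ 2 (mod 11); new modulus lcm = 132.
    Write x = 4 + 12·t and substitute into x ≡ 2 (mod 11): 12·t ≡ 2 − 4 = -2 (mod 11).
    Reduce coefficients mod 11: 1·t ≡ 9 (mod 11).
    So t ≡ 9 (mod 11).
    Then x = 4 + 12·9 = 112, valid modulo lcm(12, 11) = 132: x ≡ 112 (mod 132).
  Combine with x ≡ 2 (mod 17); new modulus lcm = 2244.
    Write x = 112 + 132·t and substitute into x ≡ 2 (mod 17): 132·t ≡ 2 − 112 = -110 (mod 17).
    Reduce coefficients mod 17: 13·t ≡ 9 (mod 17).
    The inverse of 13 mod 17 is 4 (since 13·4 = 52 = 3·17 + 1), so t ≡ 4·9 = 36 ≡ 2 (mod 17).
    Then x = 112 + 132·2 = 376, valid modulo lcm(132, 17) = 2244: x ≡ 376 (mod 2244).
Verify against each original: 376 mod 3 = 1, 376 mod 4 = 0, 376 mod 11 = 2, 376 mod 17 = 2.

x ≡ 376 (mod 2244).


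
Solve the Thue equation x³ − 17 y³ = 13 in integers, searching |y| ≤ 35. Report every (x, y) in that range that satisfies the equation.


The equation is x³ - 17y³ = 13. For fixed y, x³ = 17·y³ + 13, so a solution requires the RHS to be a perfect cube.
Strategy: iterate y from -35 to 35, compute RHS = 17·y³ + 13, and check whether it is a (positive or negative) perfect cube.
Check small values of y:
  y = 0: RHS = 13 is not a perfect cube.
  y = 1: RHS = 30 is not a perfect cube.
  y = -1: RHS = -4 is not a perfect cube.
  y = 2: RHS = 149 is not a perfect cube.
  y = -2: RHS = -123 is not a perfect cube.
  y = 3: RHS = 472 is not a perfect cube.
  y = -3: RHS = -446 is not a perfect cube.
Continuing the search up to |y| = 35 finds no solutions either.
No (x, y) in the scanned range satisfies the equation.

No integer solutions with |y| ≤ 35.


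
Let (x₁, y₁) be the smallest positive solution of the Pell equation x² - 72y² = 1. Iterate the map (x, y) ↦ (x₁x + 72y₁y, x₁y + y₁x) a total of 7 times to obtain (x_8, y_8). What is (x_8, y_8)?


Step 1: Find the fundamental solution (x₁, y₁) of x² - 72y² = 1.
  Expand √72 as a continued fraction. a₀ = ⌊√72⌋ = 8; iterate m_{k+1} = d_k·a_k − m_k, d_{k+1} = (72 − m_{k+1}²)/d_k, a_{k+1} = ⌊(a₀ + m_{k+1})/d_{k+1}⌋ (starting m₀ = 0, d₀ = 1), with convergents p_k = a_k·p_{k-1} + p_{k-2}, q_k = a_k·q_{k-1} + q_{k-2} (p₋₁ = 1, q₋₁ = 0):
  k = 0: a₀ = 8; p₀/q₀ = 8/1; p₀² − 72·q₀² = 64 − 72 = -8.
  k = 1: m = 8, d = 8, a = ⌊(8 + 8)/8⌋ = 2; p/q = (2·8 + 1)/(2·1 + 0) = 17/2; p² − 72·q² = 289 − 288 = 1.
  The first convergent with p² − 72·q² = 1 gives the fundamental solution (x₁, y₁) = (17, 2).
Step 2: Apply the recurrence (x_{n+1}, y_{n+1}) = (x₁x_n + 72y₁y_n, x₁y_n + y₁x_n) repeatedly.
  From (x_1, y_1) = (17, 2): x_2 = 17·17 + 72·2·2 = 577; y_2 = 17·2 + 2·17 = 68.
  From (x_2, y_2) = (577, 68): x_3 = 17·577 + 72·2·68 = 19601; y_3 = 17·68 + 2·577 = 2310.
  From (x_3, y_3) = (19601, 2310): x_4 = 17·19601 + 72·2·2310 = 665857; y_4 = 17·2310 + 2·19601 = 78472.
  From (x_4, y_4) = (665857, 78472): x_5 = 17·665857 + 72·2·78472 = 22619537; y_5 = 17·78472 + 2·665857 = 2665738.
  From (x_5, y_5) = (22619537, 2665738): x_6 = 17·22619537 + 72·2·2665738 = 768398401; y_6 = 17·2665738 + 2·22619537 = 90556620.
  From (x_6, y_6) = (768398401, 90556620): x_7 = 17·768398401 + 72·2·90556620 = 26102926097; y_7 = 17·90556620 + 2·768398401 = 3076259342.
  From (x_7, y_7) = (26102926097, 3076259342): x_8 = 17·26102926097 + 72·2·3076259342 = 886731088897; y_8 = 17·3076259342 + 2·26102926097 = 104502261008.
Step 3: Verify x_8² - 72·y_8² = 786292024016459316676609 - 786292024016459316676608 = 1 (should be 1). ✓

(x_1, y_1) = (17, 2); (x_8, y_8) = (886731088897, 104502261008).


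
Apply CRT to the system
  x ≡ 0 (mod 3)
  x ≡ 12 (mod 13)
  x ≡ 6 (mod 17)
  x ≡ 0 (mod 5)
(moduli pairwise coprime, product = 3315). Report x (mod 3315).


Product of moduli M = 3 · 13 · 17 · 5 = 3315.
Merge one congruence at a time:
  Start: x ≡ 0 (mod 3).
  Combine with x ≡ 12 (mod 13); new modulus lcm = 39.
    Write x = 0 + 3·t and substitute into x ≡ 12 (mod 13): 3·t ≡ 12 − 0 = 12 (mod 13).
    The inverse of 3 mod 13 is 9 (since 3·9 = 27 = 2·13 + 1), so t ≡ 9·12 = 108 ≡ 4 (mod 13).
    Then x = 0 + 3·4 = 12, valid modulo lcm(3, 13) = 39: x ≡ 12 (mod 39).
  Combine with x ≡ 6 (mod 17); new modulus lcm = 663.
    Write x = 12 + 39·t and substitute into x ≡ 6 (mod 17): 39·t ≡ 6 − 12 = -6 (mod 17).
    Reduce coefficients mod 17: 5·t ≡ 11 (mod 17).
    The inverse of 5 mod 17 is 7 (since 5·7 = 35 = 2·17 + 1), so t ≡ 7·11 = 77 ≡ 9 (mod 17).
    Then x = 12 + 39·9 = 363, valid modulo lcm(39, 17) = 663: x ≡ 363 (mod 663).
  Combine with x ≡ 0 (mod 5); new modulus lcm = 3315.
    Write x = 363 + 663·t and substitute into x ≡ 0 (mod 5): 663·t ≡ 0 − 363 = -363 (mod 5).
    Reduce coefficients mod 5: 3·t ≡ 2 (mod 5).
    The inverse of 3 mod 5 is 2 (since 3·2 = 6 = 1·5 + 1), so t ≡ 2·2 = 4 ≡ 4 (mod 5).
    Then x = 363 + 663·4 = 3015, valid modulo lcm(663, 5) = 3315: x ≡ 3015 (mod 3315).
Verify against each original: 3015 mod 3 = 0, 3015 mod 13 = 12, 3015 mod 17 = 6, 3015 mod 5 = 0.

x ≡ 3015 (mod 3315).


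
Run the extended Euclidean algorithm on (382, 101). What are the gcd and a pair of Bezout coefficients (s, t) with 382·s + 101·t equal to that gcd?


Euclidean algorithm on (382, 101) — divide until remainder is 0:
  382 = 3 · 101 + 79
  101 = 1 · 79 + 22
  79 = 3 · 22 + 13
  22 = 1 · 13 + 9
  13 = 1 · 9 + 4
  9 = 2 · 4 + 1
  4 = 4 · 1 + 0
gcd(382, 101) = 1.
Track Bezout coefficients alongside the remainders: start with r₀ = 382 = a·1 + b·0 (s = 1, t = 0) and r₁ = 101 = a·0 + b·1 (s = 0, t = 1); each new remainder r_{k+1} = r_{k-1} − q_k·r_k inherits s_{k+1} = s_{k-1} − q_k·s_k, t_{k+1} = t_{k-1} − q_k·t_k, so r_k = a·s_k + b·t_k at every step:
  q = 3: r = 79, s = 1 − 3·0 = 1, t = 0 − 3·1 = -3  (check: 382·1 + 101·(-3) = 79)
  q = 1: r = 22, s = 0 − 1·1 = -1, t = 1 − 1·(-3) = 4  (check: 382·(-1) + 101·4 = 22)
  q = 3: r = 13, s = 1 − 3·(-1) = 4, t = -3 − 3·4 = -15  (check: 382·4 + 101·(-15) = 13)
  q = 1: r = 9, s = -1 − 1·4 = -5, t = 4 − 1·(-15) = 19  (check: 382·(-5) + 101·19 = 9)
  q = 1: r = 4, s = 4 − 1·(-5) = 9, t = -15 − 1·19 = -34  (check: 382·9 + 101·(-34) = 4)
  q = 2: r = 1, s = -5 − 2·9 = -23, t = 19 − 2·(-34) = 87  (check: 382·(-23) + 101·87 = 1)
The row with r = 1 (the gcd) gives the Bezout coefficients s = -23, t = 87.
Result: 382 · (-23) + 101 · (87) = 1.

gcd(382, 101) = 1; s = -23, t = 87 (check: 382·(-23) + 101·87 = 1).


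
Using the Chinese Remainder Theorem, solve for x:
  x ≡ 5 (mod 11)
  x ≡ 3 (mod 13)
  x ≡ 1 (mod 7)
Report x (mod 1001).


Moduli 11, 13, 7 are pairwise coprime; by CRT there is a unique solution modulo M = 11 · 13 · 7 = 1001.
Solve pairwise, accumulating the modulus:
  Start with x ≡ 5 (mod 11).
  Combine with x ≡ 3 (mod 13): since gcd(11, 13) = 1, we get a unique residue mod 143.
    Write x = 5 + 11·t and substitute into x ≡ 3 (mod 13): 11·t ≡ 3 − 5 = -2 (mod 13).
    Reduce coefficients mod 13: 11·t ≡ 11 (mod 13).
    The inverse of 11 mod 13 is 6 (since 11·6 = 66 = 5·13 + 1), so t ≡ 6·11 = 66 ≡ 1 (mod 13).
    Then x = 5 + 11·1 = 16, valid modulo lcm(11, 13) = 143: x ≡ 16 (mod 143).
  Combine with x ≡ 1 (mod 7): since gcd(143, 7) = 1, we get a unique residue mod 1001.
    Write x = 16 + 143·t and substitute into x ≡ 1 (mod 7): 143·t ≡ 1 − 16 = -15 (mod 7).
    Reduce coefficients mod 7: 3·t ≡ 6 (mod 7).
    The inverse of 3 mod 7 is 5 (since 3·5 = 15 = 2·7 + 1), so t ≡ 5·6 = 30 ≡ 2 (mod 7).
    Then x = 16 + 143·2 = 302, valid modulo lcm(143, 7) = 1001: x ≡ 302 (mod 1001).
Verify: 302 mod 11 = 5 ✓, 302 mod 13 = 3 ✓, 302 mod 7 = 1 ✓.

x ≡ 302 (mod 1001).


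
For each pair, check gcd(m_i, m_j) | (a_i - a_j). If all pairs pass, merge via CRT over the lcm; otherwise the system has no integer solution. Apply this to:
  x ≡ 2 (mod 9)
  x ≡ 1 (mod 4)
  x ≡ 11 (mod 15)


Moduli 9, 4, 15 are not pairwise coprime, so CRT works modulo lcm(m_i) when all pairwise compatibility conditions hold.
Pairwise compatibility: gcd(m_i, m_j) must divide a_i - a_j for every pair.
Merge one congruence at a time:
  Start: x ≡ 2 (mod 9).
  Combine with x ≡ 1 (mod 4): gcd(9, 4) = 1; 1 - 2 = -1, which IS divisible by 1, so compatible.
    Write x = 2 + 9·t and substitute into x ≡ 1 (mod 4): 9·t ≡ 1 − 2 = -1 (mod 4).
    Reduce coefficients mod 4: 1·t ≡ 3 (mod 4).
    So t ≡ 3 (mod 4).
    Then x = 2 + 9·3 = 29, valid modulo lcm(9, 4) = 36: x ≡ 29 (mod 36).
  Combine with x ≡ 11 (mod 15): gcd(36, 15) = 3; 11 - 29 = -18, which IS divisible by 3, so compatible.
    Write x = 29 + 36·t and substitute into x ≡ 11 (mod 15): 36·t ≡ 11 − 29 = -18 (mod 15).
    Divide the congruence (and modulus) by g = 3: 12·t ≡ -6 (mod 5).
    Reduce coefficients mod 5: 2·t ≡ 4 (mod 5).
    The inverse of 2 mod 5 is 3 (since 2·3 = 6 = 1·5 + 1), so t ≡ 3·4 = 12 ≡ 2 (mod 5).
    Then x = 29 + 36·2 = 101, valid modulo lcm(36, 15) = 180: x ≡ 101 (mod 180).
Verify: 101 mod 9 = 2, 101 mod 4 = 1, 101 mod 15 = 11.

x ≡ 101 (mod 180).


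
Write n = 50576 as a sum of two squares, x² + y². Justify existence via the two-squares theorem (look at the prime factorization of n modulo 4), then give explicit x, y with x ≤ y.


Step 1: Factor n = 50576 = 2^4 · 29 · 109.
Step 2: Check the mod-4 condition on each prime factor: 2 = 2 (special); 29 ≡ 1 (mod 4), exponent 1; 109 ≡ 1 (mod 4), exponent 1.
All primes ≡ 3 (mod 4) appear to even exponent (or don't appear), so by the two-squares theorem n IS expressible as a sum of two squares.
Step 3: Build a representation. Group n = k² · m with k = 4 and m = 29 · 109 = 3161 (a product of primes ≡ 1 (mod 4)); a representation of m scales to one of n via (k·x)² + (k·y)² = k²(x² + y²). Each prime p ≡ 1 (mod 4) is itself a sum of two squares; find a² by testing p − a² for a perfect square:
  29: 29 − 1² = 28, 29 − 2² = 25 = 5² ⇒ 29 = 2² + 5².
  109: 109 − 1² = 108, 109 − 2² = 105, 109 − 3² = 100 = 10² ⇒ 109 = 3² + 10².
  Combine using the Brahmagupta–Fibonacci identity (a² + b²)(c² + d²) = (ac − bd)² + (ad + bc)² = (ac + bd)² + (ad − bc)²:
  29 · 109 = 3161: from (2² + 5²)(3² + 10²), take (2·3 − 5·10, 2·10 + 5·3) = (6 − 50, 20 + 15) = (-44, 35); dropping signs (only squares matter) gives (44, 35); check 44² + 35² = 1936 + 1225 = 3161 ✓.
  Scale by k = 4: (4·44, 4·35) = (176, 140).
Step 4: Order so x ≤ y and verify: 140² + 176² = 19600 + 30976 = 50576 = n. ✓

n = 50576 = 140² + 176² (one valid representation with x ≤ y).


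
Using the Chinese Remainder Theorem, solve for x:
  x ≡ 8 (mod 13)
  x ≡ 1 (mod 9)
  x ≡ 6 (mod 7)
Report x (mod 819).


Moduli 13, 9, 7 are pairwise coprime; by CRT there is a unique solution modulo M = 13 · 9 · 7 = 819.
Solve pairwise, accumulating the modulus:
  Start with x ≡ 8 (mod 13).
  Combine with x ≡ 1 (mod 9): since gcd(13, 9) = 1, we get a unique residue mod 117.
    Write x = 8 + 13·t and substitute into x ≡ 1 (mod 9): 13·t ≡ 1 − 8 = -7 (mod 9).
    Reduce coefficients mod 9: 4·t ≡ 2 (mod 9).
    The inverse of 4 mod 9 is 7 (since 4·7 = 28 = 3·9 + 1), so t ≡ 7·2 = 14 ≡ 5 (mod 9).
    Then x = 8 + 13·5 = 73, valid modulo lcm(13, 9) = 117: x ≡ 73 (mod 117).
  Combine with x ≡ 6 (mod 7): since gcd(117, 7) = 1, we get a unique residue mod 819.
    Write x = 73 + 117·t and substitute into x ≡ 6 (mod 7): 117·t ≡ 6 − 73 = -67 (mod 7).
    Reduce coefficients mod 7: 5·t ≡ 3 (mod 7).
    The inverse of 5 mod 7 is 3 (since 5·3 = 15 = 2·7 + 1), so t ≡ 3·3 = 9 ≡ 2 (mod 7).
    Then x = 73 + 117·2 = 307, valid modulo lcm(117, 7) = 819: x ≡ 307 (mod 819).
Verify: 307 mod 13 = 8 ✓, 307 mod 9 = 1 ✓, 307 mod 7 = 6 ✓.

x ≡ 307 (mod 819).


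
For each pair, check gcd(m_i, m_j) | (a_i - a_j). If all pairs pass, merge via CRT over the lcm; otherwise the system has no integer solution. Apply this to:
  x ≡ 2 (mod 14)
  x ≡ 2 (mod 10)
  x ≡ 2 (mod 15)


Moduli 14, 10, 15 are not pairwise coprime, so CRT works modulo lcm(m_i) when all pairwise compatibility conditions hold.
Pairwise compatibility: gcd(m_i, m_j) must divide a_i - a_j for every pair.
Merge one congruence at a time:
  Start: x ≡ 2 (mod 14).
  Combine with x ≡ 2 (mod 10): gcd(14, 10) = 2; 2 - 2 = 0, which IS divisible by 2, so compatible.
    Write x = 2 + 14·t and substitute into x ≡ 2 (mod 10): 14·t ≡ 2 − 2 = 0 (mod 10).
    Divide the congruence (and modulus) by g = 2: 7·t ≡ 0 (mod 5).
    Reduce coefficients mod 5: 2·t ≡ 0 (mod 5).
    The inverse of 2 mod 5 is 3 (since 2·3 = 6 = 1·5 + 1), so t ≡ 3·0 = 0 ≡ 0 (mod 5).
    Then x = 2 + 14·0 = 2, valid modulo lcm(14, 10) = 70: x ≡ 2 (mod 70).
  Combine with x ≡ 2 (mod 15): gcd(70, 15) = 5; 2 - 2 = 0, which IS divisible by 5, so compatible.
    Write x = 2 + 70·t and substitute into x ≡ 2 (mod 15): 70·t ≡ 2 − 2 = 0 (mod 15).
    Divide the congruence (and modulus) by g = 5: 14·t ≡ 0 (mod 3).
    Reduce coefficients mod 3: 2·t ≡ 0 (mod 3).
    The inverse of 2 mod 3 is 2 (since 2·2 = 4 = 1·3 + 1), so t ≡ 2·0 = 0 ≡ 0 (mod 3).
    Then x = 2 + 70·0 = 2, valid modulo lcm(70, 15) = 210: x ≡ 2 (mod 210).
Verify: 2 mod 14 = 2, 2 mod 10 = 2, 2 mod 15 = 2.

x ≡ 2 (mod 210).


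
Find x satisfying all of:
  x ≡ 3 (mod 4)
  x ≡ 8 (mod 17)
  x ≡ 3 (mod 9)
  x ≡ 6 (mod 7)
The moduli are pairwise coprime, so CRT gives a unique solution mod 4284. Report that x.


Product of moduli M = 4 · 17 · 9 · 7 = 4284.
Merge one congruence at a time:
  Start: x ≡ 3 (mod 4).
  Combine with x ≡ 8 (mod 17); new modulus lcm = 68.
    Write x = 3 + 4·t and substitute into x ≡ 8 (mod 17): 4·t ≡ 8 − 3 = 5 (mod 17).
    The inverse of 4 mod 17 is 13 (since 4·13 = 52 = 3·17 + 1), so t ≡ 13·5 = 65 ≡ 14 (mod 17).
    Then x = 3 + 4·14 = 59, valid modulo lcm(4, 17) = 68: x ≡ 59 (mod 68).
  Combine with x ≡ 3 (mod 9); new modulus lcm = 612.
    Write x = 59 + 68·t and substitute into x ≡ 3 (mod 9): 68·t ≡ 3 − 59 = -56 (mod 9).
    Reduce coefficients mod 9: 5·t ≡ 7 (mod 9).
    The inverse of 5 mod 9 is 2 (since 5·2 = 10 = 1·9 + 1), so t ≡ 2·7 = 14 ≡ 5 (mod 9).
    Then x = 59 + 68·5 = 399, valid modulo lcm(68, 9) = 612: x ≡ 399 (mod 612).
  Combine with x ≡ 6 (mod 7); new modulus lcm = 4284.
    Write x = 399 + 612·t and substitute into x ≡ 6 (mod 7): 612·t ≡ 6 − 399 = -393 (mod 7).
    Reduce coefficients mod 7: 3·t ≡ 6 (mod 7).
    The inverse of 3 mod 7 is 5 (since 3·5 = 15 = 2·7 + 1), so t ≡ 5·6 = 30 ≡ 2 (mod 7).
    Then x = 399 + 612·2 = 1623, valid modulo lcm(612, 7) = 4284: x ≡ 1623 (mod 4284).
Verify against each original: 1623 mod 4 = 3, 1623 mod 17 = 8, 1623 mod 9 = 3, 1623 mod 7 = 6.

x ≡ 1623 (mod 4284).


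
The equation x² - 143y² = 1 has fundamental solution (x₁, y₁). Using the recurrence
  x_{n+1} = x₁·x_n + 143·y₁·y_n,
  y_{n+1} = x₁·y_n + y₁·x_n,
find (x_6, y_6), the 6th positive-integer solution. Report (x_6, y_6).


Step 1: Find the fundamental solution (x₁, y₁) of x² - 143y² = 1.
  Expand √143 as a continued fraction. a₀ = ⌊√143⌋ = 11; iterate m_{k+1} = d_k·a_k − m_k, d_{k+1} = (143 − m_{k+1}²)/d_k, a_{k+1} = ⌊(a₀ + m_{k+1})/d_{k+1}⌋ (starting m₀ = 0, d₀ = 1), with convergents p_k = a_k·p_{k-1} + p_{k-2}, q_k = a_k·q_{k-1} + q_{k-2} (p₋₁ = 1, q₋₁ = 0):
  k = 0: a₀ = 11; p₀/q₀ = 11/1; p₀² − 143·q₀² = 121 − 143 = -22.
  k = 1: m = 11, d = 22, a = ⌊(11 + 11)/22⌋ = 1; p/q = (1·11 + 1)/(1·1 + 0) = 12/1; p² − 143·q² = 144 − 143 = 1.
  The first convergent with p² − 143·q² = 1 gives the fundamental solution (x₁, y₁) = (12, 1).
Step 2: Apply the recurrence (x_{n+1}, y_{n+1}) = (x₁x_n + 143y₁y_n, x₁y_n + y₁x_n) repeatedly.
  From (x_1, y_1) = (12, 1): x_2 = 12·12 + 143·1·1 = 287; y_2 = 12·1 + 1·12 = 24.
  From (x_2, y_2) = (287, 24): x_3 = 12·287 + 143·1·24 = 6876; y_3 = 12·24 + 1·287 = 575.
  From (x_3, y_3) = (6876, 575): x_4 = 12·6876 + 143·1·575 = 164737; y_4 = 12·575 + 1·6876 = 13776.
  From (x_4, y_4) = (164737, 13776): x_5 = 12·164737 + 143·1·13776 = 3946812; y_5 = 12·13776 + 1·164737 = 330049.
  From (x_5, y_5) = (3946812, 330049): x_6 = 12·3946812 + 143·1·330049 = 94558751; y_6 = 12·330049 + 1·3946812 = 7907400.
Step 3: Verify x_6² - 143·y_6² = 8941357390680001 - 8941357390680000 = 1 (should be 1). ✓

(x_1, y_1) = (12, 1); (x_6, y_6) = (94558751, 7907400).


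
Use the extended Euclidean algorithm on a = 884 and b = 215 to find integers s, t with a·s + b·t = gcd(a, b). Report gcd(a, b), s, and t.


Euclidean algorithm on (884, 215) — divide until remainder is 0:
  884 = 4 · 215 + 24
  215 = 8 · 24 + 23
  24 = 1 · 23 + 1
  23 = 23 · 1 + 0
gcd(884, 215) = 1.
Track Bezout coefficients alongside the remainders: start with r₀ = 884 = a·1 + b·0 (s = 1, t = 0) and r₁ = 215 = a·0 + b·1 (s = 0, t = 1); each new remainder r_{k+1} = r_{k-1} − q_k·r_k inherits s_{k+1} = s_{k-1} − q_k·s_k, t_{k+1} = t_{k-1} − q_k·t_k, so r_k = a·s_k + b·t_k at every step:
  q = 4: r = 24, s = 1 − 4·0 = 1, t = 0 − 4·1 = -4  (check: 884·1 + 215·(-4) = 24)
  q = 8: r = 23, s = 0 − 8·1 = -8, t = 1 − 8·(-4) = 33  (check: 884·(-8) + 215·33 = 23)
  q = 1: r = 1, s = 1 − 1·(-8) = 9, t = -4 − 1·33 = -37  (check: 884·9 + 215·(-37) = 1)
The row with r = 1 (the gcd) gives the Bezout coefficients s = 9, t = -37.
Result: 884 · (9) + 215 · (-37) = 1.

gcd(884, 215) = 1; s = 9, t = -37 (check: 884·9 + 215·(-37) = 1).


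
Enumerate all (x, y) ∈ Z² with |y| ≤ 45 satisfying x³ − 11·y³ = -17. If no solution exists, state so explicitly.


The equation is x³ - 11y³ = -17. For fixed y, x³ = 11·y³ − 17, so a solution requires the RHS to be a perfect cube.
Strategy: iterate y from -45 to 45, compute RHS = 11·y³ − 17, and check whether it is a (positive or negative) perfect cube.
Check small values of y:
  y = 0: RHS = -17 is not a perfect cube.
  y = 1: RHS = -6 is not a perfect cube.
  y = -1: RHS = -28 is not a perfect cube.
  y = 2: RHS = 71 is not a perfect cube.
  y = -2: RHS = -105 is not a perfect cube.
  y = 3: RHS = 280 is not a perfect cube.
  y = -3: RHS = -314 is not a perfect cube.
Continuing the search up to |y| = 45 finds no solutions either.
No (x, y) in the scanned range satisfies the equation.

No integer solutions with |y| ≤ 45.


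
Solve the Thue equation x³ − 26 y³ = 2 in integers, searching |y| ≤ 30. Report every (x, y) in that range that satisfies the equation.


The equation is x³ - 26y³ = 2. For fixed y, x³ = 26·y³ + 2, so a solution requires the RHS to be a perfect cube.
Strategy: iterate y from -30 to 30, compute RHS = 26·y³ + 2, and check whether it is a (positive or negative) perfect cube.
Check small values of y:
  y = 0: RHS = 2 is not a perfect cube.
  y = 1: RHS = 28 is not a perfect cube.
  y = -1: RHS = -24 is not a perfect cube.
  y = 2: RHS = 210 is not a perfect cube.
  y = -2: RHS = -206 is not a perfect cube.
  y = 3: RHS = 704 is not a perfect cube.
  y = -3: RHS = -700 is not a perfect cube.
Continuing the search up to |y| = 30 finds no solutions either.
No (x, y) in the scanned range satisfies the equation.

No integer solutions with |y| ≤ 30.


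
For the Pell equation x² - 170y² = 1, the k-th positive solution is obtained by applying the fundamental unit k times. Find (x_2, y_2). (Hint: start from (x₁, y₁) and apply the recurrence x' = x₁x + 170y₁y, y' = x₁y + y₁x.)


Step 1: Find the fundamental solution (x₁, y₁) of x² - 170y² = 1.
  Expand √170 as a continued fraction. a₀ = ⌊√170⌋ = 13; iterate m_{k+1} = d_k·a_k − m_k, d_{k+1} = (170 − m_{k+1}²)/d_k, a_{k+1} = ⌊(a₀ + m_{k+1})/d_{k+1}⌋ (starting m₀ = 0, d₀ = 1), with convergents p_k = a_k·p_{k-1} + p_{k-2}, q_k = a_k·q_{k-1} + q_{k-2} (p₋₁ = 1, q₋₁ = 0):
  k = 0: a₀ = 13; p₀/q₀ = 13/1; p₀² − 170·q₀² = 169 − 170 = -1.
  k = 1: m = 13, d = 1, a = ⌊(13 + 13)/1⌋ = 26; p/q = (26·13 + 1)/(26·1 + 0) = 339/26; p² − 170·q² = 114921 − 114920 = 1.
  The first convergent with p² − 170·q² = 1 gives the fundamental solution (x₁, y₁) = (339, 26).
Step 2: Apply the recurrence (x_{n+1}, y_{n+1}) = (x₁x_n + 170y₁y_n, x₁y_n + y₁x_n) repeatedly.
  From (x_1, y_1) = (339, 26): x_2 = 339·339 + 170·26·26 = 229841; y_2 = 339·26 + 26·339 = 17628.
Step 3: Verify x_2² - 170·y_2² = 52826885281 - 52826885280 = 1 (should be 1). ✓

(x_1, y_1) = (339, 26); (x_2, y_2) = (229841, 17628).


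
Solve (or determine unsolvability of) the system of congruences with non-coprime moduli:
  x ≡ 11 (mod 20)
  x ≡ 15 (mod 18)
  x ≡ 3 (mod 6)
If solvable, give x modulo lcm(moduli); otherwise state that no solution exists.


Moduli 20, 18, 6 are not pairwise coprime, so CRT works modulo lcm(m_i) when all pairwise compatibility conditions hold.
Pairwise compatibility: gcd(m_i, m_j) must divide a_i - a_j for every pair.
Merge one congruence at a time:
  Start: x ≡ 11 (mod 20).
  Combine with x ≡ 15 (mod 18): gcd(20, 18) = 2; 15 - 11 = 4, which IS divisible by 2, so compatible.
    Write x = 11 + 20·t and substitute into x ≡ 15 (mod 18): 20·t ≡ 15 − 11 = 4 (mod 18).
    Divide the congruence (and modulus) by g = 2: 10·t ≡ 2 (mod 9).
    Reduce coefficients mod 9: 1·t ≡ 2 (mod 9).
    So t ≡ 2 (mod 9).
    Then x = 11 + 20·2 = 51, valid modulo lcm(20, 18) = 180: x ≡ 51 (mod 180).
  Combine with x ≡ 3 (mod 6): gcd(180, 6) = 6; 3 - 51 = -48, which IS divisible by 6, so compatible.
    Write x = 51 + 180·t and substitute into x ≡ 3 (mod 6): 180·t ≡ 3 − 51 = -48 (mod 6).
    Divide the congruence (and modulus) by g = 6: 30·t ≡ -8 (mod 1).
    Modulo 1 every t works; take t = 0.
    Then x = 51 + 180·0 = 51, valid modulo lcm(180, 6) = 180: x ≡ 51 (mod 180).
Verify: 51 mod 20 = 11, 51 mod 18 = 15, 51 mod 6 = 3.

x ≡ 51 (mod 180).


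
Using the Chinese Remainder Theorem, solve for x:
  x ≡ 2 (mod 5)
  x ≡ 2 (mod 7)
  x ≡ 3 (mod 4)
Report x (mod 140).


Moduli 5, 7, 4 are pairwise coprime; by CRT there is a unique solution modulo M = 5 · 7 · 4 = 140.
Solve pairwise, accumulating the modulus:
  Start with x ≡ 2 (mod 5).
  Combine with x ≡ 2 (mod 7): since gcd(5, 7) = 1, we get a unique residue mod 35.
    Write x = 2 + 5·t and substitute into x ≡ 2 (mod 7): 5·t ≡ 2 − 2 = 0 (mod 7).
    The inverse of 5 mod 7 is 3 (since 5·3 = 15 = 2·7 + 1), so t ≡ 3·0 = 0 ≡ 0 (mod 7).
    Then x = 2 + 5·0 = 2, valid modulo lcm(5, 7) = 35: x ≡ 2 (mod 35).
  Combine with x ≡ 3 (mod 4): since gcd(35, 4) = 1, we get a unique residue mod 140.
    Write x = 2 + 35·t and substitute into x ≡ 3 (mod 4): 35·t ≡ 3 − 2 = 1 (mod 4).
    Reduce coefficients mod 4: 3·t ≡ 1 (mod 4).
    The inverse of 3 mod 4 is 3 (since 3·3 = 9 = 2·4 + 1), so t ≡ 3·1 = 3 ≡ 3 (mod 4).
    Then x = 2 + 35·3 = 107, valid modulo lcm(35, 4) = 140: x ≡ 107 (mod 140).
Verify: 107 mod 5 = 2 ✓, 107 mod 7 = 2 ✓, 107 mod 4 = 3 ✓.

x ≡ 107 (mod 140).


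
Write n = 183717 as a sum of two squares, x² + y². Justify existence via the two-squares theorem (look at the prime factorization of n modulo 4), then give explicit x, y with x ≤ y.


Step 1: Factor n = 183717 = 3^2 · 137 · 149.
Step 2: Check the mod-4 condition on each prime factor: 3 ≡ 3 (mod 4), exponent 2 (must be even); 137 ≡ 1 (mod 4), exponent 1; 149 ≡ 1 (mod 4), exponent 1.
All primes ≡ 3 (mod 4) appear to even exponent (or don't appear), so by the two-squares theorem n IS expressible as a sum of two squares.
Step 3: Build a representation. Group n = k² · m with k = 3 and m = 137 · 149 = 20413 (a product of primes ≡ 1 (mod 4)); a representation of m scales to one of n via (k·x)² + (k·y)² = k²(x² + y²). Each prime p ≡ 1 (mod 4) is itself a sum of two squares; find a² by testing p − a² for a perfect square:
  137: 137 − 1² = 136, 137 − 2² = 133, 137 − 3² = 128, 137 − 4² = 121 = 11² ⇒ 137 = 4² + 11².
  149: 149 − 1² = 148, 149 − 2² = 145, 149 − 3² = 140, 149 − 4² = 133, 149 − 5² = 124, 149 − 6² = 113, 149 − 7² = 100 = 10² ⇒ 149 = 7² + 10².
  Combine using the Brahmagupta–Fibonacci identity (a² + b²)(c² + d²) = (ac − bd)² + (ad + bc)² = (ac + bd)² + (ad − bc)²:
  137 · 149 = 20413: from (4² + 11²)(7² + 10²), take (4·7 − 11·10, 4·10 + 11·7) = (28 − 110, 40 + 77) = (-82, 117); dropping signs (only squares matter) gives (82, 117); check 82² + 117² = 6724 + 13689 = 20413 ✓.
  Scale by k = 3: (3·82, 3·117) = (246, 351).
Step 4: Order so x ≤ y and verify: 246² + 351² = 60516 + 123201 = 183717 = n. ✓

n = 183717 = 246² + 351² (one valid representation with x ≤ y).


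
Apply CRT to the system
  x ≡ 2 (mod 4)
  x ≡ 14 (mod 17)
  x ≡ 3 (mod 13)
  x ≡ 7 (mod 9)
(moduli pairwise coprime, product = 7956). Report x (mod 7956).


Product of moduli M = 4 · 17 · 13 · 9 = 7956.
Merge one congruence at a time:
  Start: x ≡ 2 (mod 4).
  Combine with x ≡ 14 (mod 17); new modulus lcm = 68.
    Write x = 2 + 4·t and substitute into x ≡ 14 (mod 17): 4·t ≡ 14 − 2 = 12 (mod 17).
    The inverse of 4 mod 17 is 13 (since 4·13 = 52 = 3·17 + 1), so t ≡ 13·12 = 156 ≡ 3 (mod 17).
    Then x = 2 + 4·3 = 14, valid modulo lcm(4, 17) = 68: x ≡ 14 (mod 68).
  Combine with x ≡ 3 (mod 13); new modulus lcm = 884.
    Write x = 14 + 68·t and substitute into x ≡ 3 (mod 13): 68·t ≡ 3 − 14 = -11 (mod 13).
    Reduce coefficients mod 13: 3·t ≡ 2 (mod 13).
    The inverse of 3 mod 13 is 9 (since 3·9 = 27 = 2·13 + 1), so t ≡ 9·2 = 18 ≡ 5 (mod 13).
    Then x = 14 + 68·5 = 354, valid modulo lcm(68, 13) = 884: x ≡ 354 (mod 884).
  Combine with x ≡ 7 (mod 9); new modulus lcm = 7956.
    Write x = 354 + 884·t and substitute into x ≡ 7 (mod 9): 884·t ≡ 7 − 354 = -347 (mod 9).
    Reduce coefficients mod 9: 2·t ≡ 4 (mod 9).
    The inverse of 2 mod 9 is 5 (since 2·5 = 10 = 1·9 + 1), so t ≡ 5·4 = 20 ≡ 2 (mod 9).
    Then x = 354 + 884·2 = 2122, valid modulo lcm(884, 9) = 7956: x ≡ 2122 (mod 7956).
Verify against each original: 2122 mod 4 = 2, 2122 mod 17 = 14, 2122 mod 13 = 3, 2122 mod 9 = 7.

x ≡ 2122 (mod 7956).


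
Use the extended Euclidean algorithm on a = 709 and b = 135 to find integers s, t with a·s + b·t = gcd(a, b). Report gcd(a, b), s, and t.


Euclidean algorithm on (709, 135) — divide until remainder is 0:
  709 = 5 · 135 + 34
  135 = 3 · 34 + 33
  34 = 1 · 33 + 1
  33 = 33 · 1 + 0
gcd(709, 135) = 1.
Track Bezout coefficients alongside the remainders: start with r₀ = 709 = a·1 + b·0 (s = 1, t = 0) and r₁ = 135 = a·0 + b·1 (s = 0, t = 1); each new remainder r_{k+1} = r_{k-1} − q_k·r_k inherits s_{k+1} = s_{k-1} − q_k·s_k, t_{k+1} = t_{k-1} − q_k·t_k, so r_k = a·s_k + b·t_k at every step:
  q = 5: r = 34, s = 1 − 5·0 = 1, t = 0 − 5·1 = -5  (check: 709·1 + 135·(-5) = 34)
  q = 3: r = 33, s = 0 − 3·1 = -3, t = 1 − 3·(-5) = 16  (check: 709·(-3) + 135·16 = 33)
  q = 1: r = 1, s = 1 − 1·(-3) = 4, t = -5 − 1·16 = -21  (check: 709·4 + 135·(-21) = 1)
The row with r = 1 (the gcd) gives the Bezout coefficients s = 4, t = -21.
Result: 709 · (4) + 135 · (-21) = 1.

gcd(709, 135) = 1; s = 4, t = -21 (check: 709·4 + 135·(-21) = 1).


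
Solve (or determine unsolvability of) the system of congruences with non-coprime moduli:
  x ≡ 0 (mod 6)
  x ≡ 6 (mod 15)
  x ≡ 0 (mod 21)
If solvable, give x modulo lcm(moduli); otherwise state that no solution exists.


Moduli 6, 15, 21 are not pairwise coprime, so CRT works modulo lcm(m_i) when all pairwise compatibility conditions hold.
Pairwise compatibility: gcd(m_i, m_j) must divide a_i - a_j for every pair.
Merge one congruence at a time:
  Start: x ≡ 0 (mod 6).
  Combine with x ≡ 6 (mod 15): gcd(6, 15) = 3; 6 - 0 = 6, which IS divisible by 3, so compatible.
    Write x = 0 + 6·t and substitute into x ≡ 6 (mod 15): 6·t ≡ 6 − 0 = 6 (mod 15).
    Divide the congruence (and modulus) by g = 3: 2·t ≡ 2 (mod 5).
    The inverse of 2 mod 5 is 3 (since 2·3 = 6 = 1·5 + 1), so t ≡ 3·2 = 6 ≡ 1 (mod 5).
    Then x = 0 + 6·1 = 6, valid modulo lcm(6, 15) = 30: x ≡ 6 (mod 30).
  Combine with x ≡ 0 (mod 21): gcd(30, 21) = 3; 0 - 6 = -6, which IS divisible by 3, so compatible.
    Write x = 6 + 30·t and substitute into x ≡ 0 (mod 21): 30·t ≡ 0 − 6 = -6 (mod 21).
    Divide the congruence (and modulus) by g = 3: 10·t ≡ -2 (mod 7).
    Reduce coefficients mod 7: 3·t ≡ 5 (mod 7).
    The inverse of 3 mod 7 is 5 (since 3·5 = 15 = 2·7 + 1), so t ≡ 5·5 = 25 ≡ 4 (mod 7).
    Then x = 6 + 30·4 = 126, valid modulo lcm(30, 21) = 210: x ≡ 126 (mod 210).
Verify: 126 mod 6 = 0, 126 mod 15 = 6, 126 mod 21 = 0.

x ≡ 126 (mod 210).


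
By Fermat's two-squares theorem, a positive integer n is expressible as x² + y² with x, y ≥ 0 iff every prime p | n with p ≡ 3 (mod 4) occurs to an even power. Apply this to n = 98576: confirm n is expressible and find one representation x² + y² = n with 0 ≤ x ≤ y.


Step 1: Factor n = 98576 = 2^4 · 61 · 101.
Step 2: Check the mod-4 condition on each prime factor: 2 = 2 (special); 61 ≡ 1 (mod 4), exponent 1; 101 ≡ 1 (mod 4), exponent 1.
All primes ≡ 3 (mod 4) appear to even exponent (or don't appear), so by the two-squares theorem n IS expressible as a sum of two squares.
Step 3: Build a representation. Group n = k² · m with k = 4 and m = 61 · 101 = 6161 (a product of primes ≡ 1 (mod 4)); a representation of m scales to one of n via (k·x)² + (k·y)² = k²(x² + y²). Each prime p ≡ 1 (mod 4) is itself a sum of two squares; find a² by testing p − a² for a perfect square:
  61: 61 − 1² = 60, 61 − 2² = 57, 61 − 3² = 52, 61 − 4² = 45, 61 − 5² = 36 = 6² ⇒ 61 = 5² + 6².
  101: 101 − 1² = 100 = 10² ⇒ 101 = 1² + 10².
  Combine using the Brahmagupta–Fibonacci identity (a² + b²)(c² + d²) = (ac − bd)² + (ad + bc)² = (ac + bd)² + (ad − bc)²:
  61 · 101 = 6161: from (5² + 6²)(1² + 10²), take (5·1 − 6·10, 5·10 + 6·1) = (5 − 60, 50 + 6) = (-55, 56); dropping signs (only squares matter) gives (55, 56); check 55² + 56² = 3025 + 3136 = 6161 ✓.
  Scale by k = 4: (4·55, 4·56) = (220, 224).
Step 4: Order so x ≤ y and verify: 220² + 224² = 48400 + 50176 = 98576 = n. ✓

n = 98576 = 220² + 224² (one valid representation with x ≤ y).


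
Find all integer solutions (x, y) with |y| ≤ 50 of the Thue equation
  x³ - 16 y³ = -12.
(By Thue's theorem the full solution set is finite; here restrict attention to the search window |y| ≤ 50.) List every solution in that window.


The equation is x³ - 16y³ = -12. For fixed y, x³ = 16·y³ − 12, so a solution requires the RHS to be a perfect cube.
Strategy: iterate y from -50 to 50, compute RHS = 16·y³ − 12, and check whether it is a (positive or negative) perfect cube.
Check small values of y:
  y = 0: RHS = -12 is not a perfect cube.
  y = 1: RHS = 4 is not a perfect cube.
  y = -1: RHS = -28 is not a perfect cube.
  y = 2: RHS = 116 is not a perfect cube.
  y = -2: RHS = -140 is not a perfect cube.
  y = 3: RHS = 420 is not a perfect cube.
  y = -3: RHS = -444 is not a perfect cube.
Continuing the search up to |y| = 50 finds no solutions either.
No (x, y) in the scanned range satisfies the equation.

No integer solutions with |y| ≤ 50.


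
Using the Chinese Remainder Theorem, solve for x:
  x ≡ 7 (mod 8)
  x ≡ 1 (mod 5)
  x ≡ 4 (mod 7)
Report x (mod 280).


Moduli 8, 5, 7 are pairwise coprime; by CRT there is a unique solution modulo M = 8 · 5 · 7 = 280.
Solve pairwise, accumulating the modulus:
  Start with x ≡ 7 (mod 8).
  Combine with x ≡ 1 (mod 5): since gcd(8, 5) = 1, we get a unique residue mod 40.
    Write x = 7 + 8·t and substitute into x ≡ 1 (mod 5): 8·t ≡ 1 − 7 = -6 (mod 5).
    Reduce coefficients mod 5: 3·t ≡ 4 (mod 5).
    The inverse of 3 mod 5 is 2 (since 3·2 = 6 = 1·5 + 1), so t ≡ 2·4 = 8 ≡ 3 (mod 5).
    Then x = 7 + 8·3 = 31, valid modulo lcm(8, 5) = 40: x ≡ 31 (mod 40).
  Combine with x ≡ 4 (mod 7): since gcd(40, 7) = 1, we get a unique residue mod 280.
    Write x = 31 + 40·t and substitute into x ≡ 4 (mod 7): 40·t ≡ 4 − 31 = -27 (mod 7).
    Reduce coefficients mod 7: 5·t ≡ 1 (mod 7).
    The inverse of 5 mod 7 is 3 (since 5·3 = 15 = 2·7 + 1), so t ≡ 3·1 = 3 ≡ 3 (mod 7).
    Then x = 31 + 40·3 = 151, valid modulo lcm(40, 7) = 280: x ≡ 151 (mod 280).
Verify: 151 mod 8 = 7 ✓, 151 mod 5 = 1 ✓, 151 mod 7 = 4 ✓.

x ≡ 151 (mod 280).


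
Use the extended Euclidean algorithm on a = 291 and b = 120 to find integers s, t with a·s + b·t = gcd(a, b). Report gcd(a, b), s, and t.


Euclidean algorithm on (291, 120) — divide until remainder is 0:
  291 = 2 · 120 + 51
  120 = 2 · 51 + 18
  51 = 2 · 18 + 15
  18 = 1 · 15 + 3
  15 = 5 · 3 + 0
gcd(291, 120) = 3.
Track Bezout coefficients alongside the remainders: start with r₀ = 291 = a·1 + b·0 (s = 1, t = 0) and r₁ = 120 = a·0 + b·1 (s = 0, t = 1); each new remainder r_{k+1} = r_{k-1} − q_k·r_k inherits s_{k+1} = s_{k-1} − q_k·s_k, t_{k+1} = t_{k-1} − q_k·t_k, so r_k = a·s_k + b·t_k at every step:
  q = 2: r = 51, s = 1 − 2·0 = 1, t = 0 − 2·1 = -2  (check: 291·1 + 120·(-2) = 51)
  q = 2: r = 18, s = 0 − 2·1 = -2, t = 1 − 2·(-2) = 5  (check: 291·(-2) + 120·5 = 18)
  q = 2: r = 15, s = 1 − 2·(-2) = 5, t = -2 − 2·5 = -12  (check: 291·5 + 120·(-12) = 15)
  q = 1: r = 3, s = -2 − 1·5 = -7, t = 5 − 1·(-12) = 17  (check: 291·(-7) + 120·17 = 3)
The row with r = 3 (the gcd) gives the Bezout coefficients s = -7, t = 17.
Result: 291 · (-7) + 120 · (17) = 3.

gcd(291, 120) = 3; s = -7, t = 17 (check: 291·(-7) + 120·17 = 3).


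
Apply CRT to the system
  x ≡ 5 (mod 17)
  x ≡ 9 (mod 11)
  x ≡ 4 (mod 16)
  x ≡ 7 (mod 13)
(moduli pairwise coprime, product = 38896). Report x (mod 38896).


Product of moduli M = 17 · 11 · 16 · 13 = 38896.
Merge one congruence at a time:
  Start: x ≡ 5 (mod 17).
  Combine with x ≡ 9 (mod 11); new modulus lcm = 187.
    Write x = 5 + 17·t and substitute into x ≡ 9 (mod 11): 17·t ≡ 9 − 5 = 4 (mod 11).
    Reduce coefficients mod 11: 6·t ≡ 4 (mod 11).
    The inverse of 6 mod 11 is 2 (since 6·2 = 12 = 1·11 + 1), so t ≡ 2·4 = 8 ≡ 8 (mod 11).
    Then x = 5 + 17·8 = 141, valid modulo lcm(17, 11) = 187: x ≡ 141 (mod 187).
  Combine with x ≡ 4 (mod 16); new modulus lcm = 2992.
    Write x = 141 + 187·t and substitute into x ≡ 4 (mod 16): 187·t ≡ 4 − 141 = -137 (mod 16).
    Reduce coefficients mod 16: 11·t ≡ 7 (mod 16).
    The inverse of 11 mod 16 is 3 (since 11·3 = 33 = 2·16 + 1), so t ≡ 3·7 = 21 ≡ 5 (mod 16).
    Then x = 141 + 187·5 = 1076, valid modulo lcm(187, 16) = 2992: x ≡ 1076 (mod 2992).
  Combine with x ≡ 7 (mod 13); new modulus lcm = 38896.
    Write x = 1076 + 2992·t and substitute into x ≡ 7 (mod 13): 2992·t ≡ 7 − 1076 = -1069 (mod 13).
    Reduce coefficients mod 13: 2·t ≡ 10 (mod 13).
    The inverse of 2 mod 13 is 7 (since 2·7 = 14 = 1·13 + 1), so t ≡ 7·10 = 70 ≡ 5 (mod 13).
    Then x = 1076 + 2992·5 = 16036, valid modulo lcm(2992, 13) = 38896: x ≡ 16036 (mod 38896).
Verify against each original: 16036 mod 17 = 5, 16036 mod 11 = 9, 16036 mod 16 = 4, 16036 mod 13 = 7.

x ≡ 16036 (mod 38896).


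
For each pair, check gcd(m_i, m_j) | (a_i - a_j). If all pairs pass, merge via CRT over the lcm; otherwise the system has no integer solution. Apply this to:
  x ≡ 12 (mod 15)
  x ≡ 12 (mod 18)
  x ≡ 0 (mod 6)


Moduli 15, 18, 6 are not pairwise coprime, so CRT works modulo lcm(m_i) when all pairwise compatibility conditions hold.
Pairwise compatibility: gcd(m_i, m_j) must divide a_i - a_j for every pair.
Merge one congruence at a time:
  Start: x ≡ 12 (mod 15).
  Combine with x ≡ 12 (mod 18): gcd(15, 18) = 3; 12 - 12 = 0, which IS divisible by 3, so compatible.
    Write x = 12 + 15·t and substitute into x ≡ 12 (mod 18): 15·t ≡ 12 − 12 = 0 (mod 18).
    Divide the congruence (and modulus) by g = 3: 5·t ≡ 0 (mod 6).
    The inverse of 5 mod 6 is 5 (since 5·5 = 25 = 4·6 + 1), so t ≡ 5·0 = 0 ≡ 0 (mod 6).
    Then x = 12 + 15·0 = 12, valid modulo lcm(15, 18) = 90: x ≡ 12 (mod 90).
  Combine with x ≡ 0 (mod 6): gcd(90, 6) = 6; 0 - 12 = -12, which IS divisible by 6, so compatible.
    Write x = 12 + 90·t and substitute into x ≡ 0 (mod 6): 90·t ≡ 0 − 12 = -12 (mod 6).
    Divide the congruence (and modulus) by g = 6: 15·t ≡ -2 (mod 1).
    Modulo 1 every t works; take t = 0.
    Then x = 12 + 90·0 = 12, valid modulo lcm(90, 6) = 90: x ≡ 12 (mod 90).
Verify: 12 mod 15 = 12, 12 mod 18 = 12, 12 mod 6 = 0.

x ≡ 12 (mod 90).


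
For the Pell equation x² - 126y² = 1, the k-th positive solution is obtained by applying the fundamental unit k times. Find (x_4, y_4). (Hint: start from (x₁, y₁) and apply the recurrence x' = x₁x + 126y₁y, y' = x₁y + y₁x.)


Step 1: Find the fundamental solution (x₁, y₁) of x² - 126y² = 1.
  Expand √126 as a continued fraction. a₀ = ⌊√126⌋ = 11; iterate m_{k+1} = d_k·a_k − m_k, d_{k+1} = (126 − m_{k+1}²)/d_k, a_{k+1} = ⌊(a₀ + m_{k+1})/d_{k+1}⌋ (starting m₀ = 0, d₀ = 1), with convergents p_k = a_k·p_{k-1} + p_{k-2}, q_k = a_k·q_{k-1} + q_{k-2} (p₋₁ = 1, q₋₁ = 0):
  k = 0: a₀ = 11; p₀/q₀ = 11/1; p₀² − 126·q₀² = 121 − 126 = -5.
  k = 1: m = 11, d = 5, a = ⌊(11 + 11)/5⌋ = 4; p/q = (4·11 + 1)/(4·1 + 0) = 45/4; p² − 126·q² = 2025 − 2016 = 9.
  k = 2: m = 9, d = 9, a = ⌊(11 + 9)/9⌋ = 2; p/q = (2·45 + 11)/(2·4 + 1) = 101/9; p² − 126·q² = 10201 − 10206 = -5.
  k = 3: m = 9, d = 5, a = ⌊(11 + 9)/5⌋ = 4; p/q = (4·101 + 45)/(4·9 + 4) = 449/40; p² − 126·q² = 201601 − 201600 = 1.
  The first convergent with p² − 126·q² = 1 gives the fundamental solution (x₁, y₁) = (449, 40).
Step 2: Apply the recurrence (x_{n+1}, y_{n+1}) = (x₁x_n + 126y₁y_n, x₁y_n + y₁x_n) repeatedly.
  From (x_1, y_1) = (449, 40): x_2 = 449·449 + 126·40·40 = 403201; y_2 = 449·40 + 40·449 = 35920.
  From (x_2, y_2) = (403201, 35920): x_3 = 449·403201 + 126·40·35920 = 362074049; y_3 = 449·35920 + 40·403201 = 32256120.
  From (x_3, y_3) = (362074049, 32256120): x_4 = 449·362074049 + 126·40·32256120 = 325142092801; y_4 = 449·32256120 + 40·362074049 = 28965959840.
Step 3: Verify x_4² - 126·y_4² = 105717380511014096025601 - 105717380511014096025600 = 1 (should be 1). ✓

(x_1, y_1) = (449, 40); (x_4, y_4) = (325142092801, 28965959840).
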